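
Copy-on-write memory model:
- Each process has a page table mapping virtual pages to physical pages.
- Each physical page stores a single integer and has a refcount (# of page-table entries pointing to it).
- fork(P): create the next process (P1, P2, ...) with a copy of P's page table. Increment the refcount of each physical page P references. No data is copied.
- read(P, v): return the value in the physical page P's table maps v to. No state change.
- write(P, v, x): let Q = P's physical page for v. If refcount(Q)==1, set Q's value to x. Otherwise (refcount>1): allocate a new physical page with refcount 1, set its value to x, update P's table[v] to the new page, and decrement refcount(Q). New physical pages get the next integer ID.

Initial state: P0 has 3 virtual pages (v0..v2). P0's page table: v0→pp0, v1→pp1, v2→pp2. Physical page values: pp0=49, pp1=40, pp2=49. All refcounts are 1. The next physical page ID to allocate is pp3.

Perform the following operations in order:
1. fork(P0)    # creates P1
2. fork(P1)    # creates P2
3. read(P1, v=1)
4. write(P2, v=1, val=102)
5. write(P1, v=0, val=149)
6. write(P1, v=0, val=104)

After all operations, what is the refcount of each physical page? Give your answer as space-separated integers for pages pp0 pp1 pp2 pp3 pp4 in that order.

Op 1: fork(P0) -> P1. 3 ppages; refcounts: pp0:2 pp1:2 pp2:2
Op 2: fork(P1) -> P2. 3 ppages; refcounts: pp0:3 pp1:3 pp2:3
Op 3: read(P1, v1) -> 40. No state change.
Op 4: write(P2, v1, 102). refcount(pp1)=3>1 -> COPY to pp3. 4 ppages; refcounts: pp0:3 pp1:2 pp2:3 pp3:1
Op 5: write(P1, v0, 149). refcount(pp0)=3>1 -> COPY to pp4. 5 ppages; refcounts: pp0:2 pp1:2 pp2:3 pp3:1 pp4:1
Op 6: write(P1, v0, 104). refcount(pp4)=1 -> write in place. 5 ppages; refcounts: pp0:2 pp1:2 pp2:3 pp3:1 pp4:1

Answer: 2 2 3 1 1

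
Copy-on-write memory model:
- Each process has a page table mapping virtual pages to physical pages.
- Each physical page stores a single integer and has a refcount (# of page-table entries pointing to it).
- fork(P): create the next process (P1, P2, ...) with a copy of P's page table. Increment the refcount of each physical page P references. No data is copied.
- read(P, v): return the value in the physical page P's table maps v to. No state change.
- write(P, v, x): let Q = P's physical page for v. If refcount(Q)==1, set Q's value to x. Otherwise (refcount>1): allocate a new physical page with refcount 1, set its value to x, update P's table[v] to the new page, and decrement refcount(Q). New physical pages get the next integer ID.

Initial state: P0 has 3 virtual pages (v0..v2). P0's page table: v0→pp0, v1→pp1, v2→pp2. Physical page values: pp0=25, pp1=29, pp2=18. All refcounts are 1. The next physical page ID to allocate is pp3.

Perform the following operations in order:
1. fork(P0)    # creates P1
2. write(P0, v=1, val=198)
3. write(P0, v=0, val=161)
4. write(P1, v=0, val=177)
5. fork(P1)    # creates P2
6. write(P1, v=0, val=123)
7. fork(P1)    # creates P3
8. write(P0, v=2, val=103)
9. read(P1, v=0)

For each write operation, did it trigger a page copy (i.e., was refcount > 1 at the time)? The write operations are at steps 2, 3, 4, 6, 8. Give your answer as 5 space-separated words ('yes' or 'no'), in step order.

Op 1: fork(P0) -> P1. 3 ppages; refcounts: pp0:2 pp1:2 pp2:2
Op 2: write(P0, v1, 198). refcount(pp1)=2>1 -> COPY to pp3. 4 ppages; refcounts: pp0:2 pp1:1 pp2:2 pp3:1
Op 3: write(P0, v0, 161). refcount(pp0)=2>1 -> COPY to pp4. 5 ppages; refcounts: pp0:1 pp1:1 pp2:2 pp3:1 pp4:1
Op 4: write(P1, v0, 177). refcount(pp0)=1 -> write in place. 5 ppages; refcounts: pp0:1 pp1:1 pp2:2 pp3:1 pp4:1
Op 5: fork(P1) -> P2. 5 ppages; refcounts: pp0:2 pp1:2 pp2:3 pp3:1 pp4:1
Op 6: write(P1, v0, 123). refcount(pp0)=2>1 -> COPY to pp5. 6 ppages; refcounts: pp0:1 pp1:2 pp2:3 pp3:1 pp4:1 pp5:1
Op 7: fork(P1) -> P3. 6 ppages; refcounts: pp0:1 pp1:3 pp2:4 pp3:1 pp4:1 pp5:2
Op 8: write(P0, v2, 103). refcount(pp2)=4>1 -> COPY to pp6. 7 ppages; refcounts: pp0:1 pp1:3 pp2:3 pp3:1 pp4:1 pp5:2 pp6:1
Op 9: read(P1, v0) -> 123. No state change.

yes yes no yes yes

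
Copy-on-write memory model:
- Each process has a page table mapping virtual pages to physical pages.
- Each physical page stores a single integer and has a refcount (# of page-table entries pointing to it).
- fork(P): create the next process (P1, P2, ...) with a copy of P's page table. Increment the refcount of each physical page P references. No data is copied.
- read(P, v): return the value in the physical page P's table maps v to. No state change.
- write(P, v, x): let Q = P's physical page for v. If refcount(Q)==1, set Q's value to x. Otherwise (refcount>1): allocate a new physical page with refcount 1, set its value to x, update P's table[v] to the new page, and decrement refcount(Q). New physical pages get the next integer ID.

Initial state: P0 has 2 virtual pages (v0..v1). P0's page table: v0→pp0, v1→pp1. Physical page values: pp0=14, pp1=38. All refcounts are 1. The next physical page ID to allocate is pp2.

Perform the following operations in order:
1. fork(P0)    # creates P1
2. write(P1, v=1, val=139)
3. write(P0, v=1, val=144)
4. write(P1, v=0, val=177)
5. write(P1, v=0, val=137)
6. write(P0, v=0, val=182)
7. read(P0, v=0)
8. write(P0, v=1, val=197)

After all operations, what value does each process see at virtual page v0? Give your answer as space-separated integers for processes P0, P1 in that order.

Op 1: fork(P0) -> P1. 2 ppages; refcounts: pp0:2 pp1:2
Op 2: write(P1, v1, 139). refcount(pp1)=2>1 -> COPY to pp2. 3 ppages; refcounts: pp0:2 pp1:1 pp2:1
Op 3: write(P0, v1, 144). refcount(pp1)=1 -> write in place. 3 ppages; refcounts: pp0:2 pp1:1 pp2:1
Op 4: write(P1, v0, 177). refcount(pp0)=2>1 -> COPY to pp3. 4 ppages; refcounts: pp0:1 pp1:1 pp2:1 pp3:1
Op 5: write(P1, v0, 137). refcount(pp3)=1 -> write in place. 4 ppages; refcounts: pp0:1 pp1:1 pp2:1 pp3:1
Op 6: write(P0, v0, 182). refcount(pp0)=1 -> write in place. 4 ppages; refcounts: pp0:1 pp1:1 pp2:1 pp3:1
Op 7: read(P0, v0) -> 182. No state change.
Op 8: write(P0, v1, 197). refcount(pp1)=1 -> write in place. 4 ppages; refcounts: pp0:1 pp1:1 pp2:1 pp3:1
P0: v0 -> pp0 = 182
P1: v0 -> pp3 = 137

Answer: 182 137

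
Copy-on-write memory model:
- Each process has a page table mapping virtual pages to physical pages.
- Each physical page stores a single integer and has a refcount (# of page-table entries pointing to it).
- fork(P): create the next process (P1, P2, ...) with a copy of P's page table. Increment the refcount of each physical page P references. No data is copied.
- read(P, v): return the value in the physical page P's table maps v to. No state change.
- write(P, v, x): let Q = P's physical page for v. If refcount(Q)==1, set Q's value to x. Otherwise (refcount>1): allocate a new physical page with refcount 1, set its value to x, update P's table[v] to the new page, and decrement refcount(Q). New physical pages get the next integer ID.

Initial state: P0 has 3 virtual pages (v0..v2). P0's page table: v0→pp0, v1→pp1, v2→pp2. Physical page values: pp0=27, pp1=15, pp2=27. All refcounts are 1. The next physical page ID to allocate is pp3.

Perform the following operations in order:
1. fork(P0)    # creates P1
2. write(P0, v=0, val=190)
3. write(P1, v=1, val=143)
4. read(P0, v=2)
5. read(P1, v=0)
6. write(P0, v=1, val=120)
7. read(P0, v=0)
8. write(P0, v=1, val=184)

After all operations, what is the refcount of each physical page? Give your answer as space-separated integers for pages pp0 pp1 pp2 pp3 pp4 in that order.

Answer: 1 1 2 1 1

Derivation:
Op 1: fork(P0) -> P1. 3 ppages; refcounts: pp0:2 pp1:2 pp2:2
Op 2: write(P0, v0, 190). refcount(pp0)=2>1 -> COPY to pp3. 4 ppages; refcounts: pp0:1 pp1:2 pp2:2 pp3:1
Op 3: write(P1, v1, 143). refcount(pp1)=2>1 -> COPY to pp4. 5 ppages; refcounts: pp0:1 pp1:1 pp2:2 pp3:1 pp4:1
Op 4: read(P0, v2) -> 27. No state change.
Op 5: read(P1, v0) -> 27. No state change.
Op 6: write(P0, v1, 120). refcount(pp1)=1 -> write in place. 5 ppages; refcounts: pp0:1 pp1:1 pp2:2 pp3:1 pp4:1
Op 7: read(P0, v0) -> 190. No state change.
Op 8: write(P0, v1, 184). refcount(pp1)=1 -> write in place. 5 ppages; refcounts: pp0:1 pp1:1 pp2:2 pp3:1 pp4:1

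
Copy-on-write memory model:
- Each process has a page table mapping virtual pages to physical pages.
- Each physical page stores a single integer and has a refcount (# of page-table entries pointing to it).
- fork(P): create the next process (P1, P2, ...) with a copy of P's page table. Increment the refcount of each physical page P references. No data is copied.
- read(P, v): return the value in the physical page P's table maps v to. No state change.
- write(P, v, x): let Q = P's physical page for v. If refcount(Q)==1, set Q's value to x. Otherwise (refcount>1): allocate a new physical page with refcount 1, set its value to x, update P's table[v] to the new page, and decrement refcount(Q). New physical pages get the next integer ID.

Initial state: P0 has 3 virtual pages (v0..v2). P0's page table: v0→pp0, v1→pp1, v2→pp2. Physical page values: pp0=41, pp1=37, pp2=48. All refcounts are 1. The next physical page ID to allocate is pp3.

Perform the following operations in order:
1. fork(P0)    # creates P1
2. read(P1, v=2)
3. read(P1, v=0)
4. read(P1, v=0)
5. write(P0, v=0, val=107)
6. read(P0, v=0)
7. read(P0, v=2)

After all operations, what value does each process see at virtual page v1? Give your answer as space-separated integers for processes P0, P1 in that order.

Answer: 37 37

Derivation:
Op 1: fork(P0) -> P1. 3 ppages; refcounts: pp0:2 pp1:2 pp2:2
Op 2: read(P1, v2) -> 48. No state change.
Op 3: read(P1, v0) -> 41. No state change.
Op 4: read(P1, v0) -> 41. No state change.
Op 5: write(P0, v0, 107). refcount(pp0)=2>1 -> COPY to pp3. 4 ppages; refcounts: pp0:1 pp1:2 pp2:2 pp3:1
Op 6: read(P0, v0) -> 107. No state change.
Op 7: read(P0, v2) -> 48. No state change.
P0: v1 -> pp1 = 37
P1: v1 -> pp1 = 37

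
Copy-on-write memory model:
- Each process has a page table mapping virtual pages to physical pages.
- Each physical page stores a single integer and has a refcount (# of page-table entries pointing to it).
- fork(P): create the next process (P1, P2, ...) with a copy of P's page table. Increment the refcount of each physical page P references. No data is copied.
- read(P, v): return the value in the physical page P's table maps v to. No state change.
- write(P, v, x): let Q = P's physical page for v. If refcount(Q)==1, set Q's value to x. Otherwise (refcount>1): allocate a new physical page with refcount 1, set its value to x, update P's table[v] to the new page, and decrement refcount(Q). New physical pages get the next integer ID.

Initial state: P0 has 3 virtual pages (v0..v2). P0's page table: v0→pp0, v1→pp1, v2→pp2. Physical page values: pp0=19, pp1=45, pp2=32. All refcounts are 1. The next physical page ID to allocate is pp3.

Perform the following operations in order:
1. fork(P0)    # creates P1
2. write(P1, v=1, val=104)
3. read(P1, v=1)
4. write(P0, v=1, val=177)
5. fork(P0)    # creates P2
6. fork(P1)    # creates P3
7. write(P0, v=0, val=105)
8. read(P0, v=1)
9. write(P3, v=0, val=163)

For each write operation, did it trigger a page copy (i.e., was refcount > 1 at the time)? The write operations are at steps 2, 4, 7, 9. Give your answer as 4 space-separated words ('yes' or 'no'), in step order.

Op 1: fork(P0) -> P1. 3 ppages; refcounts: pp0:2 pp1:2 pp2:2
Op 2: write(P1, v1, 104). refcount(pp1)=2>1 -> COPY to pp3. 4 ppages; refcounts: pp0:2 pp1:1 pp2:2 pp3:1
Op 3: read(P1, v1) -> 104. No state change.
Op 4: write(P0, v1, 177). refcount(pp1)=1 -> write in place. 4 ppages; refcounts: pp0:2 pp1:1 pp2:2 pp3:1
Op 5: fork(P0) -> P2. 4 ppages; refcounts: pp0:3 pp1:2 pp2:3 pp3:1
Op 6: fork(P1) -> P3. 4 ppages; refcounts: pp0:4 pp1:2 pp2:4 pp3:2
Op 7: write(P0, v0, 105). refcount(pp0)=4>1 -> COPY to pp4. 5 ppages; refcounts: pp0:3 pp1:2 pp2:4 pp3:2 pp4:1
Op 8: read(P0, v1) -> 177. No state change.
Op 9: write(P3, v0, 163). refcount(pp0)=3>1 -> COPY to pp5. 6 ppages; refcounts: pp0:2 pp1:2 pp2:4 pp3:2 pp4:1 pp5:1

yes no yes yes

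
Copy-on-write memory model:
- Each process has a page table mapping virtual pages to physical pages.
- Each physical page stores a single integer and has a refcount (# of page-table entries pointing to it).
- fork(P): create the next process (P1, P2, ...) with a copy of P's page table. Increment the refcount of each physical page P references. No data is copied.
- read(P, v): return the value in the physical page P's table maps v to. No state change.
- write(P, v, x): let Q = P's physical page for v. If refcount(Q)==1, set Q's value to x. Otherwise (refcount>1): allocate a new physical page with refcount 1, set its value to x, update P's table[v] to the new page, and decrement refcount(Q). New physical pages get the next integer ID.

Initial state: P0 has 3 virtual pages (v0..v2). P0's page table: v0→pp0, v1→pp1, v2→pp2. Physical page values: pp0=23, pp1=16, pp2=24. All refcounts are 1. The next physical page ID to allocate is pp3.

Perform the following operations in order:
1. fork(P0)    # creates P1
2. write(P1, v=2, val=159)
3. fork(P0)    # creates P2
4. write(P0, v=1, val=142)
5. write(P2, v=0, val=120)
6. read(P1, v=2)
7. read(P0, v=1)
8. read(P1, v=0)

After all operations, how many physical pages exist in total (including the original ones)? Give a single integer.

Answer: 6

Derivation:
Op 1: fork(P0) -> P1. 3 ppages; refcounts: pp0:2 pp1:2 pp2:2
Op 2: write(P1, v2, 159). refcount(pp2)=2>1 -> COPY to pp3. 4 ppages; refcounts: pp0:2 pp1:2 pp2:1 pp3:1
Op 3: fork(P0) -> P2. 4 ppages; refcounts: pp0:3 pp1:3 pp2:2 pp3:1
Op 4: write(P0, v1, 142). refcount(pp1)=3>1 -> COPY to pp4. 5 ppages; refcounts: pp0:3 pp1:2 pp2:2 pp3:1 pp4:1
Op 5: write(P2, v0, 120). refcount(pp0)=3>1 -> COPY to pp5. 6 ppages; refcounts: pp0:2 pp1:2 pp2:2 pp3:1 pp4:1 pp5:1
Op 6: read(P1, v2) -> 159. No state change.
Op 7: read(P0, v1) -> 142. No state change.
Op 8: read(P1, v0) -> 23. No state change.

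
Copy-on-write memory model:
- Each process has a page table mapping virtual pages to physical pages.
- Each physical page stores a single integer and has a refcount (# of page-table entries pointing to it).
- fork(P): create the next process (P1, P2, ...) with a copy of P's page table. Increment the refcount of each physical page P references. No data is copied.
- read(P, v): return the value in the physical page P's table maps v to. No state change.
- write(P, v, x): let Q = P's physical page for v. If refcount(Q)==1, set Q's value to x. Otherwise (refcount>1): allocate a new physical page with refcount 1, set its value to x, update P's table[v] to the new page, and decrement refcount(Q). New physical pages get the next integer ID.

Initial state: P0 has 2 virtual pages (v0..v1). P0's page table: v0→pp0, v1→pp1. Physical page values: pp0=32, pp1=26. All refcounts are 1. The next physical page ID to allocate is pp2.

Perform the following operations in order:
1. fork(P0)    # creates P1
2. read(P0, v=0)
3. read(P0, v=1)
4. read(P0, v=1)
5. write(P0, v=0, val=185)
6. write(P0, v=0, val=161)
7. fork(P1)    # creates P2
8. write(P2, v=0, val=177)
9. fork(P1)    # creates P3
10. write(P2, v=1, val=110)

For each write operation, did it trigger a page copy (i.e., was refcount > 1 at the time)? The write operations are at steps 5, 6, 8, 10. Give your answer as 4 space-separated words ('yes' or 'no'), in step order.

Op 1: fork(P0) -> P1. 2 ppages; refcounts: pp0:2 pp1:2
Op 2: read(P0, v0) -> 32. No state change.
Op 3: read(P0, v1) -> 26. No state change.
Op 4: read(P0, v1) -> 26. No state change.
Op 5: write(P0, v0, 185). refcount(pp0)=2>1 -> COPY to pp2. 3 ppages; refcounts: pp0:1 pp1:2 pp2:1
Op 6: write(P0, v0, 161). refcount(pp2)=1 -> write in place. 3 ppages; refcounts: pp0:1 pp1:2 pp2:1
Op 7: fork(P1) -> P2. 3 ppages; refcounts: pp0:2 pp1:3 pp2:1
Op 8: write(P2, v0, 177). refcount(pp0)=2>1 -> COPY to pp3. 4 ppages; refcounts: pp0:1 pp1:3 pp2:1 pp3:1
Op 9: fork(P1) -> P3. 4 ppages; refcounts: pp0:2 pp1:4 pp2:1 pp3:1
Op 10: write(P2, v1, 110). refcount(pp1)=4>1 -> COPY to pp4. 5 ppages; refcounts: pp0:2 pp1:3 pp2:1 pp3:1 pp4:1

yes no yes yes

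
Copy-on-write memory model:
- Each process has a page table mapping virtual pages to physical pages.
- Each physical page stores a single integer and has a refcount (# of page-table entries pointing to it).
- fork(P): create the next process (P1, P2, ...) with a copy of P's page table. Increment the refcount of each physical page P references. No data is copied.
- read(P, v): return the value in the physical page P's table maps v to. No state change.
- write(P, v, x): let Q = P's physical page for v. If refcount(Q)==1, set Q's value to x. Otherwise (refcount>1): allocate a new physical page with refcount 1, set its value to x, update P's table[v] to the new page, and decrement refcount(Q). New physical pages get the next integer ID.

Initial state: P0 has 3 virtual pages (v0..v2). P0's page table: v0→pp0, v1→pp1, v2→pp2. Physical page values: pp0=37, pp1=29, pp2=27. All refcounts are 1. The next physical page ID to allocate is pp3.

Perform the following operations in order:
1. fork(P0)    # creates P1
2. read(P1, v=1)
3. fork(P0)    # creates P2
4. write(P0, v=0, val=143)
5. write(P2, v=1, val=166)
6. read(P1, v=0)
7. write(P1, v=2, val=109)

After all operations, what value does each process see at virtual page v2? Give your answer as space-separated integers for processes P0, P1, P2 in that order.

Answer: 27 109 27

Derivation:
Op 1: fork(P0) -> P1. 3 ppages; refcounts: pp0:2 pp1:2 pp2:2
Op 2: read(P1, v1) -> 29. No state change.
Op 3: fork(P0) -> P2. 3 ppages; refcounts: pp0:3 pp1:3 pp2:3
Op 4: write(P0, v0, 143). refcount(pp0)=3>1 -> COPY to pp3. 4 ppages; refcounts: pp0:2 pp1:3 pp2:3 pp3:1
Op 5: write(P2, v1, 166). refcount(pp1)=3>1 -> COPY to pp4. 5 ppages; refcounts: pp0:2 pp1:2 pp2:3 pp3:1 pp4:1
Op 6: read(P1, v0) -> 37. No state change.
Op 7: write(P1, v2, 109). refcount(pp2)=3>1 -> COPY to pp5. 6 ppages; refcounts: pp0:2 pp1:2 pp2:2 pp3:1 pp4:1 pp5:1
P0: v2 -> pp2 = 27
P1: v2 -> pp5 = 109
P2: v2 -> pp2 = 27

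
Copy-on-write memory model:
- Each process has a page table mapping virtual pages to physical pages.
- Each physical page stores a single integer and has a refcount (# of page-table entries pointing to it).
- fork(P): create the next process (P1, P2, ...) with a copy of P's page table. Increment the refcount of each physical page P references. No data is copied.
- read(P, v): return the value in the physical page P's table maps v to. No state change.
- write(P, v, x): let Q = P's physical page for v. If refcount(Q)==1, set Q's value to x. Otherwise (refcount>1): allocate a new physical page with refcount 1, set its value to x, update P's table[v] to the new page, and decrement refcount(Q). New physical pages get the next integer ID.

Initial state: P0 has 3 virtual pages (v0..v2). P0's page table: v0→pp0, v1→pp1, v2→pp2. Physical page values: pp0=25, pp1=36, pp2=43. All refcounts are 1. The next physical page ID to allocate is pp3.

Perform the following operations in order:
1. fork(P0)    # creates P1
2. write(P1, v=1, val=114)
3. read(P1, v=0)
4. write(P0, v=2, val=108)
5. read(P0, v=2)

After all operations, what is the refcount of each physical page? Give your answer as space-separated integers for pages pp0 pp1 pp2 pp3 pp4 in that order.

Answer: 2 1 1 1 1

Derivation:
Op 1: fork(P0) -> P1. 3 ppages; refcounts: pp0:2 pp1:2 pp2:2
Op 2: write(P1, v1, 114). refcount(pp1)=2>1 -> COPY to pp3. 4 ppages; refcounts: pp0:2 pp1:1 pp2:2 pp3:1
Op 3: read(P1, v0) -> 25. No state change.
Op 4: write(P0, v2, 108). refcount(pp2)=2>1 -> COPY to pp4. 5 ppages; refcounts: pp0:2 pp1:1 pp2:1 pp3:1 pp4:1
Op 5: read(P0, v2) -> 108. No state change.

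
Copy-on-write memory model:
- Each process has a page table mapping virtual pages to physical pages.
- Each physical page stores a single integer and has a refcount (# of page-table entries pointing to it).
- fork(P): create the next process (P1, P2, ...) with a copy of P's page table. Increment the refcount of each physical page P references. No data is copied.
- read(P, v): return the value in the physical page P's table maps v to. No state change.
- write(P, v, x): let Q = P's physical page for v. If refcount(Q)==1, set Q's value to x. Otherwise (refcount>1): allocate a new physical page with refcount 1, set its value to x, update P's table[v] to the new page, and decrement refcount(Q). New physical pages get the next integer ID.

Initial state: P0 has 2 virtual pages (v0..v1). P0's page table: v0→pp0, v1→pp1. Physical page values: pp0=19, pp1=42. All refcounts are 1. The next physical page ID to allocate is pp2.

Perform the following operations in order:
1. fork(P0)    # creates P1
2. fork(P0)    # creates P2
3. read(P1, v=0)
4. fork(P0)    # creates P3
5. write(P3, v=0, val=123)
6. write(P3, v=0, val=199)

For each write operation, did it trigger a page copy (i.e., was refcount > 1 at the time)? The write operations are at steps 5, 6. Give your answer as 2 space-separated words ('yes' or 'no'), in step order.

Op 1: fork(P0) -> P1. 2 ppages; refcounts: pp0:2 pp1:2
Op 2: fork(P0) -> P2. 2 ppages; refcounts: pp0:3 pp1:3
Op 3: read(P1, v0) -> 19. No state change.
Op 4: fork(P0) -> P3. 2 ppages; refcounts: pp0:4 pp1:4
Op 5: write(P3, v0, 123). refcount(pp0)=4>1 -> COPY to pp2. 3 ppages; refcounts: pp0:3 pp1:4 pp2:1
Op 6: write(P3, v0, 199). refcount(pp2)=1 -> write in place. 3 ppages; refcounts: pp0:3 pp1:4 pp2:1

yes no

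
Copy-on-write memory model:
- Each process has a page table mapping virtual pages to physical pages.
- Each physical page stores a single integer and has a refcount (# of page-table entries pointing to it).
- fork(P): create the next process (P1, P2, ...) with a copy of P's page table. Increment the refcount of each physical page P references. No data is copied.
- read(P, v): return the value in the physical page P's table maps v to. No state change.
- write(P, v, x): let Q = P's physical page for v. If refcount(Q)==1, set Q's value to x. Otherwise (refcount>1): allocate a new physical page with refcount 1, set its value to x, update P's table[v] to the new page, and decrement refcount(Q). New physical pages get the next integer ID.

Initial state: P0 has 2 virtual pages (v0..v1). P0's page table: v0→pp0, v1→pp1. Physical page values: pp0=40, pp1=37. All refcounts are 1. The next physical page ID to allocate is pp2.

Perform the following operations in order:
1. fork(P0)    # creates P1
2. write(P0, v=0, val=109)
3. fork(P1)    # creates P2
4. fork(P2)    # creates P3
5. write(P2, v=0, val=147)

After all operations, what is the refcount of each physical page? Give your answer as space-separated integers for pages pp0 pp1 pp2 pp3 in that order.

Op 1: fork(P0) -> P1. 2 ppages; refcounts: pp0:2 pp1:2
Op 2: write(P0, v0, 109). refcount(pp0)=2>1 -> COPY to pp2. 3 ppages; refcounts: pp0:1 pp1:2 pp2:1
Op 3: fork(P1) -> P2. 3 ppages; refcounts: pp0:2 pp1:3 pp2:1
Op 4: fork(P2) -> P3. 3 ppages; refcounts: pp0:3 pp1:4 pp2:1
Op 5: write(P2, v0, 147). refcount(pp0)=3>1 -> COPY to pp3. 4 ppages; refcounts: pp0:2 pp1:4 pp2:1 pp3:1

Answer: 2 4 1 1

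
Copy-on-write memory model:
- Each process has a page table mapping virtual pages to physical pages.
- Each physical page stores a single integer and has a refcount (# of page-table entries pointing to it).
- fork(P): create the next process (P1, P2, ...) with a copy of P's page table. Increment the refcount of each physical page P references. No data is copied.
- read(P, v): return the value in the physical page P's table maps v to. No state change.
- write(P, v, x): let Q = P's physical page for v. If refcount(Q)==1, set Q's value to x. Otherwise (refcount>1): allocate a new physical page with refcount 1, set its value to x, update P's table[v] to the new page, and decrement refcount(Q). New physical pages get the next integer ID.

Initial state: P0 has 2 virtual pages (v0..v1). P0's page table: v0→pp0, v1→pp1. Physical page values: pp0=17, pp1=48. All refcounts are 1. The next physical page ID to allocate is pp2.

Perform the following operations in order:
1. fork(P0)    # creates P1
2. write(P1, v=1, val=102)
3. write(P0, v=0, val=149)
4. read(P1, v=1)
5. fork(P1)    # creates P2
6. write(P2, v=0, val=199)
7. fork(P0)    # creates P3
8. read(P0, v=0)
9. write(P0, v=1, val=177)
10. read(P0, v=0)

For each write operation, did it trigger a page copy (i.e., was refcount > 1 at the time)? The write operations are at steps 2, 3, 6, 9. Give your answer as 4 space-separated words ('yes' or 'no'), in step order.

Op 1: fork(P0) -> P1. 2 ppages; refcounts: pp0:2 pp1:2
Op 2: write(P1, v1, 102). refcount(pp1)=2>1 -> COPY to pp2. 3 ppages; refcounts: pp0:2 pp1:1 pp2:1
Op 3: write(P0, v0, 149). refcount(pp0)=2>1 -> COPY to pp3. 4 ppages; refcounts: pp0:1 pp1:1 pp2:1 pp3:1
Op 4: read(P1, v1) -> 102. No state change.
Op 5: fork(P1) -> P2. 4 ppages; refcounts: pp0:2 pp1:1 pp2:2 pp3:1
Op 6: write(P2, v0, 199). refcount(pp0)=2>1 -> COPY to pp4. 5 ppages; refcounts: pp0:1 pp1:1 pp2:2 pp3:1 pp4:1
Op 7: fork(P0) -> P3. 5 ppages; refcounts: pp0:1 pp1:2 pp2:2 pp3:2 pp4:1
Op 8: read(P0, v0) -> 149. No state change.
Op 9: write(P0, v1, 177). refcount(pp1)=2>1 -> COPY to pp5. 6 ppages; refcounts: pp0:1 pp1:1 pp2:2 pp3:2 pp4:1 pp5:1
Op 10: read(P0, v0) -> 149. No state change.

yes yes yes yes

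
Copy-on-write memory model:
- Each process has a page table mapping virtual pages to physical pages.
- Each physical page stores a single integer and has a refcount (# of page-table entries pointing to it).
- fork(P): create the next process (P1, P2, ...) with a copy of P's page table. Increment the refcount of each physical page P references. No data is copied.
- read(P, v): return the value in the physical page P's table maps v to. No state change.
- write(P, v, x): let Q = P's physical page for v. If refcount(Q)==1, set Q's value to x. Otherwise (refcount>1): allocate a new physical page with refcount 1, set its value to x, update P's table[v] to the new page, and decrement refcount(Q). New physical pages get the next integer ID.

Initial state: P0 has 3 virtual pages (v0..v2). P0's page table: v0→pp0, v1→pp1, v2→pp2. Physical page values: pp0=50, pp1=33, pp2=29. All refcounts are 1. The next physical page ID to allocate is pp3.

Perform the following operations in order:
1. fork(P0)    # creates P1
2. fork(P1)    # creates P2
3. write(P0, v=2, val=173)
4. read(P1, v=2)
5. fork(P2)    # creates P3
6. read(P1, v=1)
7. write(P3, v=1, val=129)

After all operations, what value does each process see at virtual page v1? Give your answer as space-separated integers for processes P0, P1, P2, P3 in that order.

Op 1: fork(P0) -> P1. 3 ppages; refcounts: pp0:2 pp1:2 pp2:2
Op 2: fork(P1) -> P2. 3 ppages; refcounts: pp0:3 pp1:3 pp2:3
Op 3: write(P0, v2, 173). refcount(pp2)=3>1 -> COPY to pp3. 4 ppages; refcounts: pp0:3 pp1:3 pp2:2 pp3:1
Op 4: read(P1, v2) -> 29. No state change.
Op 5: fork(P2) -> P3. 4 ppages; refcounts: pp0:4 pp1:4 pp2:3 pp3:1
Op 6: read(P1, v1) -> 33. No state change.
Op 7: write(P3, v1, 129). refcount(pp1)=4>1 -> COPY to pp4. 5 ppages; refcounts: pp0:4 pp1:3 pp2:3 pp3:1 pp4:1
P0: v1 -> pp1 = 33
P1: v1 -> pp1 = 33
P2: v1 -> pp1 = 33
P3: v1 -> pp4 = 129

Answer: 33 33 33 129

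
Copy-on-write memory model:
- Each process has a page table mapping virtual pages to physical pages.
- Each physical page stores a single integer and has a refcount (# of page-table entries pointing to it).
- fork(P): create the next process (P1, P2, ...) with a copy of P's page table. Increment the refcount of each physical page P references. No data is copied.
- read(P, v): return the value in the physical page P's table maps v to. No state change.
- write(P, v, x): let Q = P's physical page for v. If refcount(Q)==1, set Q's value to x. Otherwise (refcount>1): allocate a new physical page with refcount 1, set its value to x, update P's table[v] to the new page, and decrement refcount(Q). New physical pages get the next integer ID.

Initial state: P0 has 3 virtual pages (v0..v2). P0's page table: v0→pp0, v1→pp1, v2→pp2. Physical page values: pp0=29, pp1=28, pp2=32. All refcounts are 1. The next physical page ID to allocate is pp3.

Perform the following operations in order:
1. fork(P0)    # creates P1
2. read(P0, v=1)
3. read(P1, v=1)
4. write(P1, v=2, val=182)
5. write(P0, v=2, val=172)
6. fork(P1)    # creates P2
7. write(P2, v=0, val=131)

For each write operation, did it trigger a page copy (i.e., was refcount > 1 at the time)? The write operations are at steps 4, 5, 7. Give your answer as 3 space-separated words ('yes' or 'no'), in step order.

Op 1: fork(P0) -> P1. 3 ppages; refcounts: pp0:2 pp1:2 pp2:2
Op 2: read(P0, v1) -> 28. No state change.
Op 3: read(P1, v1) -> 28. No state change.
Op 4: write(P1, v2, 182). refcount(pp2)=2>1 -> COPY to pp3. 4 ppages; refcounts: pp0:2 pp1:2 pp2:1 pp3:1
Op 5: write(P0, v2, 172). refcount(pp2)=1 -> write in place. 4 ppages; refcounts: pp0:2 pp1:2 pp2:1 pp3:1
Op 6: fork(P1) -> P2. 4 ppages; refcounts: pp0:3 pp1:3 pp2:1 pp3:2
Op 7: write(P2, v0, 131). refcount(pp0)=3>1 -> COPY to pp4. 5 ppages; refcounts: pp0:2 pp1:3 pp2:1 pp3:2 pp4:1

yes no yes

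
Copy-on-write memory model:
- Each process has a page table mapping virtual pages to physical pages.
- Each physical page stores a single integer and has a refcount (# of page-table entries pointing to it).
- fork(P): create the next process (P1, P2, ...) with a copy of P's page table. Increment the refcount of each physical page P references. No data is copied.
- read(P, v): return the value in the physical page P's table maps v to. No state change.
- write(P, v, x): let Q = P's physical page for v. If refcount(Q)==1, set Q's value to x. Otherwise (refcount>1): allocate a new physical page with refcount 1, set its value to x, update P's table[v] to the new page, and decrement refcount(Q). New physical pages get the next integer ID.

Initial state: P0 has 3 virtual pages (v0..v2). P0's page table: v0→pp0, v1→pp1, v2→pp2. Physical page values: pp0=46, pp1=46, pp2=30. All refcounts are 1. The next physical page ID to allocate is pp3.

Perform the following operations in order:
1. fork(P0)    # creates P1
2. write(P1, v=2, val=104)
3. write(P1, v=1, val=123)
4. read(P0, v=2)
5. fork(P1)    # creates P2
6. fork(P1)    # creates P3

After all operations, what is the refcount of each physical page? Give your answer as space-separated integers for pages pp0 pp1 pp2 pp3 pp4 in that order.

Op 1: fork(P0) -> P1. 3 ppages; refcounts: pp0:2 pp1:2 pp2:2
Op 2: write(P1, v2, 104). refcount(pp2)=2>1 -> COPY to pp3. 4 ppages; refcounts: pp0:2 pp1:2 pp2:1 pp3:1
Op 3: write(P1, v1, 123). refcount(pp1)=2>1 -> COPY to pp4. 5 ppages; refcounts: pp0:2 pp1:1 pp2:1 pp3:1 pp4:1
Op 4: read(P0, v2) -> 30. No state change.
Op 5: fork(P1) -> P2. 5 ppages; refcounts: pp0:3 pp1:1 pp2:1 pp3:2 pp4:2
Op 6: fork(P1) -> P3. 5 ppages; refcounts: pp0:4 pp1:1 pp2:1 pp3:3 pp4:3

Answer: 4 1 1 3 3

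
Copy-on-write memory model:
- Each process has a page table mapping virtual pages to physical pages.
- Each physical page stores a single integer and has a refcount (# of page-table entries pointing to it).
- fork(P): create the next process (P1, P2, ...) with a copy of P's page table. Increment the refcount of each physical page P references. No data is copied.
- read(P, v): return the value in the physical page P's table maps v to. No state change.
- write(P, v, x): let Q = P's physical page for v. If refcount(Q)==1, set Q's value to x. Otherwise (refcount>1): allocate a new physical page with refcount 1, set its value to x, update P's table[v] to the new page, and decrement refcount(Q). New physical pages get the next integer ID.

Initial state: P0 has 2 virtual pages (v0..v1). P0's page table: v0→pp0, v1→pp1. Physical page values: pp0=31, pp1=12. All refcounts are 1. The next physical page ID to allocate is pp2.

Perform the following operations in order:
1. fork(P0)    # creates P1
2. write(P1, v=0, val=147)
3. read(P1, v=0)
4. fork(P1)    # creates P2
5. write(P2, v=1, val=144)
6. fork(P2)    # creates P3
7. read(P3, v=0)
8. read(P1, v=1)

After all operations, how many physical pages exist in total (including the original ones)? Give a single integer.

Answer: 4

Derivation:
Op 1: fork(P0) -> P1. 2 ppages; refcounts: pp0:2 pp1:2
Op 2: write(P1, v0, 147). refcount(pp0)=2>1 -> COPY to pp2. 3 ppages; refcounts: pp0:1 pp1:2 pp2:1
Op 3: read(P1, v0) -> 147. No state change.
Op 4: fork(P1) -> P2. 3 ppages; refcounts: pp0:1 pp1:3 pp2:2
Op 5: write(P2, v1, 144). refcount(pp1)=3>1 -> COPY to pp3. 4 ppages; refcounts: pp0:1 pp1:2 pp2:2 pp3:1
Op 6: fork(P2) -> P3. 4 ppages; refcounts: pp0:1 pp1:2 pp2:3 pp3:2
Op 7: read(P3, v0) -> 147. No state change.
Op 8: read(P1, v1) -> 12. No state change.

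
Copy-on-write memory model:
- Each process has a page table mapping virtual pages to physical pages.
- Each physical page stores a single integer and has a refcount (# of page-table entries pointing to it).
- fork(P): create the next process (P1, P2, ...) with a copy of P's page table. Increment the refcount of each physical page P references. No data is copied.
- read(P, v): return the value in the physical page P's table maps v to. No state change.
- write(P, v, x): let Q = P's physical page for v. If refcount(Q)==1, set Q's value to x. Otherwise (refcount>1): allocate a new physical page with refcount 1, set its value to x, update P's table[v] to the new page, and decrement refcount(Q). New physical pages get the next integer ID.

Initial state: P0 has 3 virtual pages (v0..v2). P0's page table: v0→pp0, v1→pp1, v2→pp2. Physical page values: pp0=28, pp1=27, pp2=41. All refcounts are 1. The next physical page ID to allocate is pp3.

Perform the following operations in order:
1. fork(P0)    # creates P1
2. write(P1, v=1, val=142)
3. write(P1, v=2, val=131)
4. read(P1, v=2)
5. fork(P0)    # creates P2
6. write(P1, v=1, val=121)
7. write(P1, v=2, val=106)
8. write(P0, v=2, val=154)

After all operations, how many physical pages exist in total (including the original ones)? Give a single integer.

Op 1: fork(P0) -> P1. 3 ppages; refcounts: pp0:2 pp1:2 pp2:2
Op 2: write(P1, v1, 142). refcount(pp1)=2>1 -> COPY to pp3. 4 ppages; refcounts: pp0:2 pp1:1 pp2:2 pp3:1
Op 3: write(P1, v2, 131). refcount(pp2)=2>1 -> COPY to pp4. 5 ppages; refcounts: pp0:2 pp1:1 pp2:1 pp3:1 pp4:1
Op 4: read(P1, v2) -> 131. No state change.
Op 5: fork(P0) -> P2. 5 ppages; refcounts: pp0:3 pp1:2 pp2:2 pp3:1 pp4:1
Op 6: write(P1, v1, 121). refcount(pp3)=1 -> write in place. 5 ppages; refcounts: pp0:3 pp1:2 pp2:2 pp3:1 pp4:1
Op 7: write(P1, v2, 106). refcount(pp4)=1 -> write in place. 5 ppages; refcounts: pp0:3 pp1:2 pp2:2 pp3:1 pp4:1
Op 8: write(P0, v2, 154). refcount(pp2)=2>1 -> COPY to pp5. 6 ppages; refcounts: pp0:3 pp1:2 pp2:1 pp3:1 pp4:1 pp5:1

Answer: 6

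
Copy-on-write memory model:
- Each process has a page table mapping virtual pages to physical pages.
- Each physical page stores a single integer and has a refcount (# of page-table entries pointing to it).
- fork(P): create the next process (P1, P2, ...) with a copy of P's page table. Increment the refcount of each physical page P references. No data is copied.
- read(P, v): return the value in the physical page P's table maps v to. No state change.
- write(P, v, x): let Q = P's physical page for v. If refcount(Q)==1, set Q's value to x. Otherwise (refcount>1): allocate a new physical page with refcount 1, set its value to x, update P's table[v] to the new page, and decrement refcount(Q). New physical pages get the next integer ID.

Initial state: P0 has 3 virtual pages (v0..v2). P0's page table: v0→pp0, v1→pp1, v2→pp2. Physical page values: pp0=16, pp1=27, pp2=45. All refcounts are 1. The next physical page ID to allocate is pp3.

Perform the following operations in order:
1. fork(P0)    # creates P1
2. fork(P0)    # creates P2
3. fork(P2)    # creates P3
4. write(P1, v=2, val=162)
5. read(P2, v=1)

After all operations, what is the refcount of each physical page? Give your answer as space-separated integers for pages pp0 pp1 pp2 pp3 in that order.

Answer: 4 4 3 1

Derivation:
Op 1: fork(P0) -> P1. 3 ppages; refcounts: pp0:2 pp1:2 pp2:2
Op 2: fork(P0) -> P2. 3 ppages; refcounts: pp0:3 pp1:3 pp2:3
Op 3: fork(P2) -> P3. 3 ppages; refcounts: pp0:4 pp1:4 pp2:4
Op 4: write(P1, v2, 162). refcount(pp2)=4>1 -> COPY to pp3. 4 ppages; refcounts: pp0:4 pp1:4 pp2:3 pp3:1
Op 5: read(P2, v1) -> 27. No state change.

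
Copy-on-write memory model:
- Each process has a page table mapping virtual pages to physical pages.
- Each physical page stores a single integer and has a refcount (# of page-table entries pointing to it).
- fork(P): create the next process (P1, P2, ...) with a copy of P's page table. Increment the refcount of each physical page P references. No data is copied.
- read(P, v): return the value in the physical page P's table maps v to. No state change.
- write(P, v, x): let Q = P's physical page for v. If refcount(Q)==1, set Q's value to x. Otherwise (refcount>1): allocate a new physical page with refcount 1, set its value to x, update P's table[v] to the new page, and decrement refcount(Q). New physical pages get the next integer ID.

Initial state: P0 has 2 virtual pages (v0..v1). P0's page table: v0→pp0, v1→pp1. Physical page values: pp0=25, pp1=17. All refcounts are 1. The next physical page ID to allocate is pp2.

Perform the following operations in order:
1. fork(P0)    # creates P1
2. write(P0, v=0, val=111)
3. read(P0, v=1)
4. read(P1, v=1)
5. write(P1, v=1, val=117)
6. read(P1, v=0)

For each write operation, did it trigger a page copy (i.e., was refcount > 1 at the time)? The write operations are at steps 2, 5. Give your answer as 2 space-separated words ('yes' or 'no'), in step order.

Op 1: fork(P0) -> P1. 2 ppages; refcounts: pp0:2 pp1:2
Op 2: write(P0, v0, 111). refcount(pp0)=2>1 -> COPY to pp2. 3 ppages; refcounts: pp0:1 pp1:2 pp2:1
Op 3: read(P0, v1) -> 17. No state change.
Op 4: read(P1, v1) -> 17. No state change.
Op 5: write(P1, v1, 117). refcount(pp1)=2>1 -> COPY to pp3. 4 ppages; refcounts: pp0:1 pp1:1 pp2:1 pp3:1
Op 6: read(P1, v0) -> 25. No state change.

yes yes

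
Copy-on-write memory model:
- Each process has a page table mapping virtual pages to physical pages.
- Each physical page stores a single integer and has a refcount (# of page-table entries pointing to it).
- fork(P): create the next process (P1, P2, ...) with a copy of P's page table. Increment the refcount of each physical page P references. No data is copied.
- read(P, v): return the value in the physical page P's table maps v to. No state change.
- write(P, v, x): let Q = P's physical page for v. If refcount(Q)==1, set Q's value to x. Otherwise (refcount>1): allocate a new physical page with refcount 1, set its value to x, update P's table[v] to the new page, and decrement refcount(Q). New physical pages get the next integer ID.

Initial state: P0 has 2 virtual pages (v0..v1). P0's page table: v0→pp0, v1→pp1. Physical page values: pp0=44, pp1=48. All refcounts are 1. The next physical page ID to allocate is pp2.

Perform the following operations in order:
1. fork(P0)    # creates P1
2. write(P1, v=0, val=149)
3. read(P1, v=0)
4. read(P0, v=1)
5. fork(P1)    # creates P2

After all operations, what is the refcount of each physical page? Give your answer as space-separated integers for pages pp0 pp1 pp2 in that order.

Op 1: fork(P0) -> P1. 2 ppages; refcounts: pp0:2 pp1:2
Op 2: write(P1, v0, 149). refcount(pp0)=2>1 -> COPY to pp2. 3 ppages; refcounts: pp0:1 pp1:2 pp2:1
Op 3: read(P1, v0) -> 149. No state change.
Op 4: read(P0, v1) -> 48. No state change.
Op 5: fork(P1) -> P2. 3 ppages; refcounts: pp0:1 pp1:3 pp2:2

Answer: 1 3 2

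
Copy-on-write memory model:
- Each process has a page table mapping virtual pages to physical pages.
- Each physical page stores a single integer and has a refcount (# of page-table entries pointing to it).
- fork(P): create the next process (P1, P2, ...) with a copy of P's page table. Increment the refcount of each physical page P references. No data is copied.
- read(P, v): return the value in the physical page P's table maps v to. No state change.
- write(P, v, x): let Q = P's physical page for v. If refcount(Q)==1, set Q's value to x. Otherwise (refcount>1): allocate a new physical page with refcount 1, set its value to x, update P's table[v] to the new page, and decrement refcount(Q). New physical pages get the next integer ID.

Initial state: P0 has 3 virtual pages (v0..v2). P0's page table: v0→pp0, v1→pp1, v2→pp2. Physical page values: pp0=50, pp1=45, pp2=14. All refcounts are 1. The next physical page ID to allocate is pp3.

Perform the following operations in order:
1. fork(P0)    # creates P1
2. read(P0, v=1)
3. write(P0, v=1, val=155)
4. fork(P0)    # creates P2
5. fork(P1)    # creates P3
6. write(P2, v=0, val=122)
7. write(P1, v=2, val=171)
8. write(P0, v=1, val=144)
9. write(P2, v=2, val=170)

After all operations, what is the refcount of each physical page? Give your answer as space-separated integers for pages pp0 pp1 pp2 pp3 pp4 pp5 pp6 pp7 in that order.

Answer: 3 2 2 1 1 1 1 1

Derivation:
Op 1: fork(P0) -> P1. 3 ppages; refcounts: pp0:2 pp1:2 pp2:2
Op 2: read(P0, v1) -> 45. No state change.
Op 3: write(P0, v1, 155). refcount(pp1)=2>1 -> COPY to pp3. 4 ppages; refcounts: pp0:2 pp1:1 pp2:2 pp3:1
Op 4: fork(P0) -> P2. 4 ppages; refcounts: pp0:3 pp1:1 pp2:3 pp3:2
Op 5: fork(P1) -> P3. 4 ppages; refcounts: pp0:4 pp1:2 pp2:4 pp3:2
Op 6: write(P2, v0, 122). refcount(pp0)=4>1 -> COPY to pp4. 5 ppages; refcounts: pp0:3 pp1:2 pp2:4 pp3:2 pp4:1
Op 7: write(P1, v2, 171). refcount(pp2)=4>1 -> COPY to pp5. 6 ppages; refcounts: pp0:3 pp1:2 pp2:3 pp3:2 pp4:1 pp5:1
Op 8: write(P0, v1, 144). refcount(pp3)=2>1 -> COPY to pp6. 7 ppages; refcounts: pp0:3 pp1:2 pp2:3 pp3:1 pp4:1 pp5:1 pp6:1
Op 9: write(P2, v2, 170). refcount(pp2)=3>1 -> COPY to pp7. 8 ppages; refcounts: pp0:3 pp1:2 pp2:2 pp3:1 pp4:1 pp5:1 pp6:1 pp7:1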